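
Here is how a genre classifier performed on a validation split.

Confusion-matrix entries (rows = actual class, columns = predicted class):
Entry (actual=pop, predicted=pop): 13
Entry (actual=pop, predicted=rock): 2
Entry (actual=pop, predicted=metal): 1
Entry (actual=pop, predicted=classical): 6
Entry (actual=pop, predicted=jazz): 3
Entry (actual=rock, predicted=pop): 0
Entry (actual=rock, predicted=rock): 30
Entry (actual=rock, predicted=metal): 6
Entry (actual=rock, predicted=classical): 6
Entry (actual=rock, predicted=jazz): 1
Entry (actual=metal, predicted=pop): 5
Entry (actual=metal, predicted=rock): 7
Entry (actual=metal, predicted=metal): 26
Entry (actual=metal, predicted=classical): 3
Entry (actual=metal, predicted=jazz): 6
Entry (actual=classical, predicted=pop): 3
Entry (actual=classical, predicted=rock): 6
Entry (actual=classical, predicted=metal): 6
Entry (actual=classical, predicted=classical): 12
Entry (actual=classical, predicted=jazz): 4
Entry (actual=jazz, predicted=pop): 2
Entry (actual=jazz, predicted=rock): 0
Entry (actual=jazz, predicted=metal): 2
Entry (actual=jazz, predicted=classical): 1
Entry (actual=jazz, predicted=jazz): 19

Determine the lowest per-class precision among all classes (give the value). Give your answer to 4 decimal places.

Per-class precision (TP/(TP+FP)):
  pop: TP=13, FP=0+5+3+2=10 → 13/23 = 0.56522
  rock: TP=30, FP=2+7+6+0=15 → 30/45 = 0.66667
  metal: TP=26, FP=1+6+6+2=15 → 26/41 = 0.63415
  classical: TP=12, FP=6+6+3+1=16 → 12/28 = 0.42857
  jazz: TP=19, FP=3+1+6+4=14 → 19/33 = 0.57576
Lowest is class 'classical' with precision = 0.4286.

0.4286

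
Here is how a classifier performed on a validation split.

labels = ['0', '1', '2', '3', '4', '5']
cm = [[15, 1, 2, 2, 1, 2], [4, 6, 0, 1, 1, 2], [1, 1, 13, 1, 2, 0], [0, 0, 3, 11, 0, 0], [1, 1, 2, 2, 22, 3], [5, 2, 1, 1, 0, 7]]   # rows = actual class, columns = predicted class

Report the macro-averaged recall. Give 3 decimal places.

Per-class recall (TP/(TP+FN)):
  0: TP=15, FN=1+2+2+1+2=8 → 15/23 = 0.6522
  1: TP=6, FN=4+0+1+1+2=8 → 6/14 = 0.4286
  2: TP=13, FN=1+1+1+2+0=5 → 13/18 = 0.7222
  3: TP=11, FN=0+0+3+0+0=3 → 11/14 = 0.7857
  4: TP=22, FN=1+1+2+2+3=9 → 22/31 = 0.7097
  5: TP=7, FN=5+2+1+1+0=9 → 7/16 = 0.4375
Macro-recall = mean = (0.6522 + 0.4286 + 0.7222 + 0.7857 + 0.7097 + 0.4375) / 6 = 0.623

0.623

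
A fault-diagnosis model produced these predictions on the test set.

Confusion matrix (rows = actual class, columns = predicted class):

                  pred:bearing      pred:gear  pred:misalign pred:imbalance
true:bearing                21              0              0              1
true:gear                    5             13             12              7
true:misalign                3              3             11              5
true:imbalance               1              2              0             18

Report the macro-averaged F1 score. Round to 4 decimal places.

0.6154

Per-class F1 score (2·TP/(2·TP+FP+FN)):
  bearing: TP=21, FP=5+3+1=9, FN=0+0+1=1 → 42/52 = 0.80769
  gear: TP=13, FP=0+3+2=5, FN=5+12+7=24 → 26/55 = 0.47273
  misalign: TP=11, FP=0+12+0=12, FN=3+3+5=11 → 22/45 = 0.48889
  imbalance: TP=18, FP=1+7+5=13, FN=1+2+0=3 → 36/52 = 0.69231
Macro-F1 score = mean = (0.80769 + 0.47273 + 0.48889 + 0.69231) / 4 = 0.6154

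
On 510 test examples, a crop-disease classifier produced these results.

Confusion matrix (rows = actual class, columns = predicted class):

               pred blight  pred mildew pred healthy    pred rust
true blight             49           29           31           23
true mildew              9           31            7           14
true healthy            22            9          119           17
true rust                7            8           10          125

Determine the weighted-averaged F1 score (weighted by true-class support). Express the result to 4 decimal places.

0.6264

Per-class F1 score (2·TP/(2·TP+FP+FN)):
  blight: TP=49, FP=9+22+7=38, FN=29+31+23=83 → 98/219 = 0.44749
  mildew: TP=31, FP=29+9+8=46, FN=9+7+14=30 → 62/138 = 0.44928
  healthy: TP=119, FP=31+7+10=48, FN=22+9+17=48 → 238/334 = 0.71257
  rust: TP=125, FP=23+14+17=54, FN=7+8+10=25 → 250/329 = 0.75988
Weighted-F1 score = Σ (supportᵢ/N)·F1 scoreᵢ with N=510: (132/510)·0.44749 + (61/510)·0.44928 + (167/510)·0.71257 + (150/510)·0.75988 = 0.6264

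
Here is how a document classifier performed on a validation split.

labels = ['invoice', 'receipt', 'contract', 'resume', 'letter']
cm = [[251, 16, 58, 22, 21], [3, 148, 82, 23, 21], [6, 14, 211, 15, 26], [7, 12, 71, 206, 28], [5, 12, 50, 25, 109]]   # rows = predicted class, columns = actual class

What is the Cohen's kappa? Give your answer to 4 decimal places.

Observed agreement pₒ = trace/N = 925/1442 = 0.64147
Expected agreement pₑ = Σ (rowᵢ·colᵢ)/N² = (272·368 + 202·277 + 472·272 + 291·324 + 205·201)/1442² = 0.20195
κ = (pₒ − pₑ)/(1 − pₑ) = (0.64147 − 0.20195)/(1 − 0.20195) = 0.5507

0.5507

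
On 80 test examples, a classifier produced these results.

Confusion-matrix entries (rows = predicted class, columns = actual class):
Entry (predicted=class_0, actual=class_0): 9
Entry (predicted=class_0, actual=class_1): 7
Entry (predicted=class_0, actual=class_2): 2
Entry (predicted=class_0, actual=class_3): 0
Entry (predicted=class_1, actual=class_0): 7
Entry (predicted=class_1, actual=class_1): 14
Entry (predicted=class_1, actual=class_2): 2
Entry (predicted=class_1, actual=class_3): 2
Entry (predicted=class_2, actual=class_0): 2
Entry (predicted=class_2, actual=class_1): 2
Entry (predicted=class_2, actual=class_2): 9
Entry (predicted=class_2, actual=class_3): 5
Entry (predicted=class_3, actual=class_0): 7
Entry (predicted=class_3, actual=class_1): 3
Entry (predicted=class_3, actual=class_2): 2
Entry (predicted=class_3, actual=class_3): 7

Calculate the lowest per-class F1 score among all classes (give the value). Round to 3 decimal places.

0.419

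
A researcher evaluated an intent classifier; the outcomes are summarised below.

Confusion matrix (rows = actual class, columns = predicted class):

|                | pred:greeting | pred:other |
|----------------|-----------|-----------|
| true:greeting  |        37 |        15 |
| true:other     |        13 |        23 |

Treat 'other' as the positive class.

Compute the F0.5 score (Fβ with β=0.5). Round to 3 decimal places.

Fβ = (1+β²)·TP / ((1+β²)·TP + β²·FN + FP), with β²=1/4
= 1.25·23 / (1.25·23 + 0.25·13 + 15) = 0.612

0.612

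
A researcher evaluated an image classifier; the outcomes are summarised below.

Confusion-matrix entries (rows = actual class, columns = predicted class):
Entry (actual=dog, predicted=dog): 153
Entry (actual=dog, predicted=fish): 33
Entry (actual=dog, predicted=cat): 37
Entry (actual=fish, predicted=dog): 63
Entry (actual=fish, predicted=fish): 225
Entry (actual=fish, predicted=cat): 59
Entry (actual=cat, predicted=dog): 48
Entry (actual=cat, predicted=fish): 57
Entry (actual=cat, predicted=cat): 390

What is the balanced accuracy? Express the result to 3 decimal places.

0.707

Balanced accuracy = mean of per-class recall.
  dog: recall = 153/223 = 0.6861
  fish: recall = 225/347 = 0.6484
  cat: recall = 390/495 = 0.7879
Mean = (0.6861 + 0.6484 + 0.7879) / 3 = 0.707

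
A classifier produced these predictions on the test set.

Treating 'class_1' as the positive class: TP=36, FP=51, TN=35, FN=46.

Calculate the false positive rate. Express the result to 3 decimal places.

0.593

FPR = FP/(FP+TN) = 51/(51+35) = 0.593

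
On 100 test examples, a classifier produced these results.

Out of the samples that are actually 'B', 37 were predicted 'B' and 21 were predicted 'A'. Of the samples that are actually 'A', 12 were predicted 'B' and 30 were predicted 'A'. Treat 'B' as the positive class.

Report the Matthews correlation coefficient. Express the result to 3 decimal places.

MCC = (TP·TN − FP·FN) / √((TP+FP)(TP+FN)(TN+FP)(TN+FN))
Numerator = 37·30 − 12·21 = 858
Denominator = √(49·58·42·51) = √6087564 = 2467.2989
MCC = 858 / 2467.2989 = 0.348

0.348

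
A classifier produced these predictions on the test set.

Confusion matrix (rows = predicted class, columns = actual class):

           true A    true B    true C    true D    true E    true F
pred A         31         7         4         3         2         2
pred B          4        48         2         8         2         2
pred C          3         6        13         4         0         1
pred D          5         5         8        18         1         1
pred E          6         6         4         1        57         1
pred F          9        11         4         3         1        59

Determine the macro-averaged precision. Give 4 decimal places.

Per-class precision (TP/(TP+FP)):
  A: TP=31, FP=7+4+3+2+2=18 → 31/49 = 0.63265
  B: TP=48, FP=4+2+8+2+2=18 → 48/66 = 0.72727
  C: TP=13, FP=3+6+4+0+1=14 → 13/27 = 0.48148
  D: TP=18, FP=5+5+8+1+1=20 → 18/38 = 0.47368
  E: TP=57, FP=6+6+4+1+1=18 → 57/75 = 0.76000
  F: TP=59, FP=9+11+4+3+1=28 → 59/87 = 0.67816
Macro-precision = mean = (0.63265 + 0.72727 + 0.48148 + 0.47368 + 0.76000 + 0.67816) / 6 = 0.6255

0.6255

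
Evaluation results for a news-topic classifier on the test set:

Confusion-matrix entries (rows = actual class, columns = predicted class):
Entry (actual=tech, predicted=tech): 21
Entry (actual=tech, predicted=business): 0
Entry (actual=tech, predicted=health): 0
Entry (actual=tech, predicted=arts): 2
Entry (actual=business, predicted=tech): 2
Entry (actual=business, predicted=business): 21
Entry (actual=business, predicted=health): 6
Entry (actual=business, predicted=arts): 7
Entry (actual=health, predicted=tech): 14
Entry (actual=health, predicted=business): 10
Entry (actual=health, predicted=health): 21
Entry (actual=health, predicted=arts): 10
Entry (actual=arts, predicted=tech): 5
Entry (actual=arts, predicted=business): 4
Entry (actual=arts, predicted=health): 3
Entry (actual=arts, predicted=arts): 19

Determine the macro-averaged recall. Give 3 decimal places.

0.623

Per-class recall (TP/(TP+FN)):
  tech: TP=21, FN=0+0+2=2 → 21/23 = 0.9130
  business: TP=21, FN=2+6+7=15 → 21/36 = 0.5833
  health: TP=21, FN=14+10+10=34 → 21/55 = 0.3818
  arts: TP=19, FN=5+4+3=12 → 19/31 = 0.6129
Macro-recall = mean = (0.9130 + 0.5833 + 0.3818 + 0.6129) / 4 = 0.623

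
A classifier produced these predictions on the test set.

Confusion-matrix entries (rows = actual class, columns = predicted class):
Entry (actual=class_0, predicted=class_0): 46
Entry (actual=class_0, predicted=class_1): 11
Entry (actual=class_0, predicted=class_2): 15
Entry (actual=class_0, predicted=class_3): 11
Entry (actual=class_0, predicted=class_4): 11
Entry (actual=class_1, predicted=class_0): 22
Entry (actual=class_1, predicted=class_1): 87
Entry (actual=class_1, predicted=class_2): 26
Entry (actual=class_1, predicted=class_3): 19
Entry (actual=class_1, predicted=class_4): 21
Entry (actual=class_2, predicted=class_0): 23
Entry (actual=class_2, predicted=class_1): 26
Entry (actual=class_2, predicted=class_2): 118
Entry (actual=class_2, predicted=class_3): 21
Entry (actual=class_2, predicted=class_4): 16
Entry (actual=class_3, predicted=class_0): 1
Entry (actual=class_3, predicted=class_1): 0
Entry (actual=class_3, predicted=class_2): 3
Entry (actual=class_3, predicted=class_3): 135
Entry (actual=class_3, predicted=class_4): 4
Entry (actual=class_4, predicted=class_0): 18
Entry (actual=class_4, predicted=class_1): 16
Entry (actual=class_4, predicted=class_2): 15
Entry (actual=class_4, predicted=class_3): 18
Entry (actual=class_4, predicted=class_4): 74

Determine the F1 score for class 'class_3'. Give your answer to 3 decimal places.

Take TP from the diagonal, FP from the rest of the 'class_3' prediction marginal, FN from the rest of the 'class_3' actual marginal.
F1 score = 2·TP/(2·TP+FP+FN).
class_3: TP=135, FP=11+19+21+18=69, FN=1+0+3+4=8 → 270/347 = 0.7781

0.778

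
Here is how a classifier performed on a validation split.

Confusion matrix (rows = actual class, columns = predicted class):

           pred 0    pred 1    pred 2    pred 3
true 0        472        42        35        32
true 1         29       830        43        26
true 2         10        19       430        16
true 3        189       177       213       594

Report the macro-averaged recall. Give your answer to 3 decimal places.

0.780

Per-class recall (TP/(TP+FN)):
  0: TP=472, FN=42+35+32=109 → 472/581 = 0.8124
  1: TP=830, FN=29+43+26=98 → 830/928 = 0.8944
  2: TP=430, FN=10+19+16=45 → 430/475 = 0.9053
  3: TP=594, FN=189+177+213=579 → 594/1173 = 0.5064
Macro-recall = mean = (0.8124 + 0.8944 + 0.9053 + 0.5064) / 4 = 0.780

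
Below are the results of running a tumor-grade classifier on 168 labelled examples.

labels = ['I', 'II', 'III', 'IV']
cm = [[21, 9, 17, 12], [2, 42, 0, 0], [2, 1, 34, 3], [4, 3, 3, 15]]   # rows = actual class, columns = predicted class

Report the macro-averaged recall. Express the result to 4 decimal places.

0.6901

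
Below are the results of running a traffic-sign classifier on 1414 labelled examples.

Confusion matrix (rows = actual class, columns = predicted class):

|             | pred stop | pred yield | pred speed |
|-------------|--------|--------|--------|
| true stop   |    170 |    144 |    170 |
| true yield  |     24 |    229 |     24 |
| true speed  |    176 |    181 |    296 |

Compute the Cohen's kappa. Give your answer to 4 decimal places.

0.2452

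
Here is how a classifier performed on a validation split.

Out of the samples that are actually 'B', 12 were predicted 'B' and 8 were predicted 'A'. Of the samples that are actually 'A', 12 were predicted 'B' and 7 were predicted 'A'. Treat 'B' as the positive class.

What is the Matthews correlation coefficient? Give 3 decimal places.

-0.032

MCC = (TP·TN − FP·FN) / √((TP+FP)(TP+FN)(TN+FP)(TN+FN))
Numerator = 12·7 − 12·8 = -12
Denominator = √(24·20·19·15) = √136800 = 369.8648
MCC = -12 / 369.8648 = -0.032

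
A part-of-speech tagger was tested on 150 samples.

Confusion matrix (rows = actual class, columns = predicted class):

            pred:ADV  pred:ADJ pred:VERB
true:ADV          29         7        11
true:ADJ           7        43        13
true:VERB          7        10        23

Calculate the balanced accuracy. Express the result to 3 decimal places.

0.625

Balanced accuracy = mean of per-class recall.
  ADV: recall = 29/47 = 0.6170
  ADJ: recall = 43/63 = 0.6825
  VERB: recall = 23/40 = 0.5750
Mean = (0.6170 + 0.6825 + 0.5750) / 3 = 0.625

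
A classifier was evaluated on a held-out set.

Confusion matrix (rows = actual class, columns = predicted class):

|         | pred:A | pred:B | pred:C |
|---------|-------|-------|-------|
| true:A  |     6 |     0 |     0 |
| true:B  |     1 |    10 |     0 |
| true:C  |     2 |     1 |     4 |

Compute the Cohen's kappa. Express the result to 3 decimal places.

0.743

Observed agreement pₒ = trace/N = 20/24 = 0.8333
Expected agreement pₑ = Σ (rowᵢ·colᵢ)/N² = (6·9 + 11·11 + 7·4)/24² = 0.3524
κ = (pₒ − pₑ)/(1 − pₑ) = (0.8333 − 0.3524)/(1 − 0.3524) = 0.743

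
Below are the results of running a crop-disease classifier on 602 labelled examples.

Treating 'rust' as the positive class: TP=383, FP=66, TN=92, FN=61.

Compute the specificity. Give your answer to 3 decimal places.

Specificity = TN/(TN+FP) = 92/(92+66) = 0.582

0.582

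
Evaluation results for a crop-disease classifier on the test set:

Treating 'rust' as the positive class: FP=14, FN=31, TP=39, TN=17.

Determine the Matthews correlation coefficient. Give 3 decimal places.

0.097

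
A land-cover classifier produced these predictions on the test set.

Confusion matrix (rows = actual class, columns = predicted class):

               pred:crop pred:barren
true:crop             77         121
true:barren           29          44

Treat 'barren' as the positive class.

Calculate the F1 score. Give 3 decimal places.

0.370

Precision = TP/(TP+FP) = 44/165 = 0.2667
Recall = TP/(TP+FN) = 44/73 = 0.6027
F1 = 2·TP/(2·TP+FP+FN) = 88/238 = 0.370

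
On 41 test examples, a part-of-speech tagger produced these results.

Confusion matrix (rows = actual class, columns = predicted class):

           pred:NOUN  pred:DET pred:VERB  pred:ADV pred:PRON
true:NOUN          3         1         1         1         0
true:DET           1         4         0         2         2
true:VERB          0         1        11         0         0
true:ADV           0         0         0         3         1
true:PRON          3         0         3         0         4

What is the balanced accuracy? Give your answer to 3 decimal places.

0.602

Balanced accuracy = mean of per-class recall.
  NOUN: recall = 3/6 = 0.5000
  DET: recall = 4/9 = 0.4444
  VERB: recall = 11/12 = 0.9167
  ADV: recall = 3/4 = 0.7500
  PRON: recall = 4/10 = 0.4000
Mean = (0.5000 + 0.4444 + 0.9167 + 0.7500 + 0.4000) / 5 = 0.602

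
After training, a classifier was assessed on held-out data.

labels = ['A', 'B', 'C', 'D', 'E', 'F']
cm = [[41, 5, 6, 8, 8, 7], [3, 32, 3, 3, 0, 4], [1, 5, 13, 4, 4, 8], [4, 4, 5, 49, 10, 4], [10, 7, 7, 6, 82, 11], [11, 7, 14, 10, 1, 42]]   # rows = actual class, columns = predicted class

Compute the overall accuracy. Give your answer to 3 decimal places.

0.590

Accuracy = trace / total = (41+32+13+49+82+42=259) / 439 = 259/439 = 0.590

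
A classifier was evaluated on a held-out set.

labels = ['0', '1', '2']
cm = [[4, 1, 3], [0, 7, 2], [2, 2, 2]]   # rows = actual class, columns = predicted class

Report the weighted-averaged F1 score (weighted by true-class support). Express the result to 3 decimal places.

Per-class F1 score (2·TP/(2·TP+FP+FN)):
  0: TP=4, FP=0+2=2, FN=1+3=4 → 8/14 = 0.5714
  1: TP=7, FP=1+2=3, FN=0+2=2 → 14/19 = 0.7368
  2: TP=2, FP=3+2=5, FN=2+2=4 → 4/13 = 0.3077
Weighted-F1 score = Σ (supportᵢ/N)·F1 scoreᵢ with N=23: (8/23)·0.5714 + (9/23)·0.7368 + (6/23)·0.3077 = 0.567

0.567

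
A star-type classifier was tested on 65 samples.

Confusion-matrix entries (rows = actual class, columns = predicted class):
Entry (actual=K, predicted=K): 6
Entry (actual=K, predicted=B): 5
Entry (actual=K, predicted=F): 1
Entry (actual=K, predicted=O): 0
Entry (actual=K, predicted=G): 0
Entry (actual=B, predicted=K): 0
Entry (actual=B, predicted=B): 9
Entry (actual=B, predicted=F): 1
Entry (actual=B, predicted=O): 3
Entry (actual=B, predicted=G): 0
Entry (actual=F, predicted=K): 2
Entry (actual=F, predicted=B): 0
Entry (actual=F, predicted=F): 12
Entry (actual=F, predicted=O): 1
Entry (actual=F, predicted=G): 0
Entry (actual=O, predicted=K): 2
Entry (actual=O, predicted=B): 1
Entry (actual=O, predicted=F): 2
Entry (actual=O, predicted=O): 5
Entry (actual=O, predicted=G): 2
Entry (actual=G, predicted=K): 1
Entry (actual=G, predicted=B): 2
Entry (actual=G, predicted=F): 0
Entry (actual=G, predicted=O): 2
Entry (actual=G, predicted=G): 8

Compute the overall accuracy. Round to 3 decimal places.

0.615

Accuracy = trace / total = (6+9+12+5+8=40) / 65 = 40/65 = 0.615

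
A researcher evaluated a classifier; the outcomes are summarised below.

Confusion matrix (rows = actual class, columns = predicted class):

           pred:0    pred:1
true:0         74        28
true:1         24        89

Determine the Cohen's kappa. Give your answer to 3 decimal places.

0.514

Observed agreement pₒ = trace/N = 163/215 = 0.7581
Expected agreement pₑ = Σ (rowᵢ·colᵢ)/N² = (102·98 + 113·117)/215² = 0.5023
κ = (pₒ − pₑ)/(1 − pₑ) = (0.7581 − 0.5023)/(1 − 0.5023) = 0.514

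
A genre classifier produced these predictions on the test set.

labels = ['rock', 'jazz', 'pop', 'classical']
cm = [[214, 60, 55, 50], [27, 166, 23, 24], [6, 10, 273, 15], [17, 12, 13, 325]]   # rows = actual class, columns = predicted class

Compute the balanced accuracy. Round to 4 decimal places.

0.7600

Balanced accuracy = mean of per-class recall.
  rock: recall = 214/379 = 0.56464
  jazz: recall = 166/240 = 0.69167
  pop: recall = 273/304 = 0.89803
  classical: recall = 325/367 = 0.88556
Mean = (0.56464 + 0.69167 + 0.89803 + 0.88556) / 4 = 0.7600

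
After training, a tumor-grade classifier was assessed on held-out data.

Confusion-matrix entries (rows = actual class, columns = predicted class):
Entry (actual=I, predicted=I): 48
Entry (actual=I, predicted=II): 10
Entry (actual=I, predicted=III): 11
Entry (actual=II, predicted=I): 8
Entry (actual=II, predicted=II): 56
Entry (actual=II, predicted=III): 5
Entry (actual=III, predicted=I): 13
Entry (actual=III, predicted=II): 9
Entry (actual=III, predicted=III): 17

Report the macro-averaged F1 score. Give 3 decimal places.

0.649

Per-class F1 score (2·TP/(2·TP+FP+FN)):
  I: TP=48, FP=8+13=21, FN=10+11=21 → 96/138 = 0.6957
  II: TP=56, FP=10+9=19, FN=8+5=13 → 112/144 = 0.7778
  III: TP=17, FP=11+5=16, FN=13+9=22 → 34/72 = 0.4722
Macro-F1 score = mean = (0.6957 + 0.7778 + 0.4722) / 3 = 0.649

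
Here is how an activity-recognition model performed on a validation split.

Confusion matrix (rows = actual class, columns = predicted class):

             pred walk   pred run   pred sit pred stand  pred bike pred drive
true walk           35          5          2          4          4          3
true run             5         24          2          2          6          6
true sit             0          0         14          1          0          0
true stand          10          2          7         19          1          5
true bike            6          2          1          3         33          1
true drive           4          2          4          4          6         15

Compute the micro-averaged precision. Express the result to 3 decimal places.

Micro-averaging pools counts across classes: ΣTP=140, ΣFP=98, ΣFN=98.
Micro-precision = TP/(TP+FP) on pooled counts = 0.588 (equals overall accuracy in single-label multiclass).

0.588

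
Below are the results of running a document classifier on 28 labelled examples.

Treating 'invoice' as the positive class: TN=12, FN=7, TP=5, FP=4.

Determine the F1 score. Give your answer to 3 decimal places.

0.476

Precision = TP/(TP+FP) = 5/9 = 0.5556
Recall = TP/(TP+FN) = 5/12 = 0.4167
F1 = 2·TP/(2·TP+FP+FN) = 10/21 = 0.476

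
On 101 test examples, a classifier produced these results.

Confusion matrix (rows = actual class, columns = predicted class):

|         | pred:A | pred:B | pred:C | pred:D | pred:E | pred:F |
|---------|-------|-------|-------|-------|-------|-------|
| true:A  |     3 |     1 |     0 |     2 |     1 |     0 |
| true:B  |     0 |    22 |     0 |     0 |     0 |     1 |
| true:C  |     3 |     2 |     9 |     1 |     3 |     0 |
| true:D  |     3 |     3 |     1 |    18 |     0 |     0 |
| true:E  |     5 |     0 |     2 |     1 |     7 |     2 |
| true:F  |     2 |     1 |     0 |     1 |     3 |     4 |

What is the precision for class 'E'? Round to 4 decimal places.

0.5000

Treat 'E' as positive and all other classes as negative.
precision = TP/(TP+FP).
E: TP=7, FP=1+0+3+0+3=7 → 7/14 = 0.50000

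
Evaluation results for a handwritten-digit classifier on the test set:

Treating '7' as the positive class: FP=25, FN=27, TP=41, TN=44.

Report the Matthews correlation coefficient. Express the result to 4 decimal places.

MCC = (TP·TN − FP·FN) / √((TP+FP)(TP+FN)(TN+FP)(TN+FN))
Numerator = 41·44 − 25·27 = 1129
Denominator = √(66·68·69·71) = √21986712 = 4688.9990
MCC = 1129 / 4688.9990 = 0.2408

0.2408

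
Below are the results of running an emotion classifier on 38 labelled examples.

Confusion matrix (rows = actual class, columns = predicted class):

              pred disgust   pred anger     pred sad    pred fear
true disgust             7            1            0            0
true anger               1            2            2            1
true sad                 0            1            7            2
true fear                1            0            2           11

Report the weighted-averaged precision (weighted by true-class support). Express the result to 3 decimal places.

0.700

Per-class precision (TP/(TP+FP)):
  disgust: TP=7, FP=1+0+1=2 → 7/9 = 0.7778
  anger: TP=2, FP=1+1+0=2 → 2/4 = 0.5000
  sad: TP=7, FP=0+2+2=4 → 7/11 = 0.6364
  fear: TP=11, FP=0+1+2=3 → 11/14 = 0.7857
Weighted-precision = Σ (supportᵢ/N)·precisionᵢ with N=38: (8/38)·0.7778 + (6/38)·0.5000 + (10/38)·0.6364 + (14/38)·0.7857 = 0.700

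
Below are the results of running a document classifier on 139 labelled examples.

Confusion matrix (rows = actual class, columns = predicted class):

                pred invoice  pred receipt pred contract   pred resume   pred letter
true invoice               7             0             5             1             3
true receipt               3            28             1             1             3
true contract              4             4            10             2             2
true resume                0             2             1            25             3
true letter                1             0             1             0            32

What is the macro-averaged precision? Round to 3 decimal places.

0.690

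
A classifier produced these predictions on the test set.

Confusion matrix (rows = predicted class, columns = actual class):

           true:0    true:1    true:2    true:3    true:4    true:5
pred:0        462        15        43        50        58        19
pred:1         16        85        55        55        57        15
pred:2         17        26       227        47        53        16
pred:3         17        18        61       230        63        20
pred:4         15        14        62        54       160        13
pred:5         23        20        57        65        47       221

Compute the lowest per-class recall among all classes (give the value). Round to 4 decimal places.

0.3653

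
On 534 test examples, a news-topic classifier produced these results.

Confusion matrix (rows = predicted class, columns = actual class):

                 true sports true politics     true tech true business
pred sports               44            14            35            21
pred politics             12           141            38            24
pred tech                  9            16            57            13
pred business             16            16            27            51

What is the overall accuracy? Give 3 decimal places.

Accuracy = trace / total = (44+141+57+51=293) / 534 = 293/534 = 0.549

0.549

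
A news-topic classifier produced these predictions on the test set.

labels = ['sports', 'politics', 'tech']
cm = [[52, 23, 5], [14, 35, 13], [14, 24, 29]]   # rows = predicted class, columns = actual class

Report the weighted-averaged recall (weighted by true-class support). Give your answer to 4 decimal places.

Per-class recall (TP/(TP+FN)):
  sports: TP=52, FN=14+14=28 → 52/80 = 0.65000
  politics: TP=35, FN=23+24=47 → 35/82 = 0.42683
  tech: TP=29, FN=5+13=18 → 29/47 = 0.61702
Weighted-recall = Σ (supportᵢ/N)·recallᵢ with N=209: (80/209)·0.65000 + (82/209)·0.42683 + (47/209)·0.61702 = 0.5550

0.5550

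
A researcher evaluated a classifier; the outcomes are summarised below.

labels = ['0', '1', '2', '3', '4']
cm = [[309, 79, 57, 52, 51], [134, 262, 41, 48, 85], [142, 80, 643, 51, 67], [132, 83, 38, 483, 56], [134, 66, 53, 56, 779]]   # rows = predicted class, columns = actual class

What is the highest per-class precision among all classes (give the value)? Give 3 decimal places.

0.716

Per-class precision (TP/(TP+FP)):
  0: TP=309, FP=79+57+52+51=239 → 309/548 = 0.5639
  1: TP=262, FP=134+41+48+85=308 → 262/570 = 0.4596
  2: TP=643, FP=142+80+51+67=340 → 643/983 = 0.6541
  3: TP=483, FP=132+83+38+56=309 → 483/792 = 0.6098
  4: TP=779, FP=134+66+53+56=309 → 779/1088 = 0.7160
Highest is class '4' with precision = 0.716.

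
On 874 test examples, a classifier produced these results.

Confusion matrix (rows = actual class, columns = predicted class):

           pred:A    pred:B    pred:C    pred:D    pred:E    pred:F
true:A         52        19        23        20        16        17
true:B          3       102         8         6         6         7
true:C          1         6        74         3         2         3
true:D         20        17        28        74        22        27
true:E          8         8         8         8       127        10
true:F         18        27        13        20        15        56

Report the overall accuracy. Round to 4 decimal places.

0.5549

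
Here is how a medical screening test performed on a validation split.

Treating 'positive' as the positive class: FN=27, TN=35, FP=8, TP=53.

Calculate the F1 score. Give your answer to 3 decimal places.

0.752

Precision = TP/(TP+FP) = 53/61 = 0.8689
Recall = TP/(TP+FN) = 53/80 = 0.6625
F1 = 2·TP/(2·TP+FP+FN) = 106/141 = 0.752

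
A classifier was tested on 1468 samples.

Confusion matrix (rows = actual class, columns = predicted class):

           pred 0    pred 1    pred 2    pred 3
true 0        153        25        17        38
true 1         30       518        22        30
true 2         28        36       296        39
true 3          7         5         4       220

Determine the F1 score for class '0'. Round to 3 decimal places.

0.678

Take TP from the diagonal, FP from the rest of the '0' prediction marginal, FN from the rest of the '0' actual marginal.
F1 score = 2·TP/(2·TP+FP+FN).
0: TP=153, FP=30+28+7=65, FN=25+17+38=80 → 306/451 = 0.6785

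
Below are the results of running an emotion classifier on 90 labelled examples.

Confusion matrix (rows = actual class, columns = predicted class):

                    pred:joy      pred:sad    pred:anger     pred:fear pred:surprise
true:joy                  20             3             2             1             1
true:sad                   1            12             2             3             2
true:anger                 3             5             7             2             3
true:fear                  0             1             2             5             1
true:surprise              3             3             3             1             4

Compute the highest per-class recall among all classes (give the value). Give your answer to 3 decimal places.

0.741

Per-class recall (TP/(TP+FN)):
  joy: TP=20, FN=3+2+1+1=7 → 20/27 = 0.7407
  sad: TP=12, FN=1+2+3+2=8 → 12/20 = 0.6000
  anger: TP=7, FN=3+5+2+3=13 → 7/20 = 0.3500
  fear: TP=5, FN=0+1+2+1=4 → 5/9 = 0.5556
  surprise: TP=4, FN=3+3+3+1=10 → 4/14 = 0.2857
Highest is class 'joy' with recall = 0.741.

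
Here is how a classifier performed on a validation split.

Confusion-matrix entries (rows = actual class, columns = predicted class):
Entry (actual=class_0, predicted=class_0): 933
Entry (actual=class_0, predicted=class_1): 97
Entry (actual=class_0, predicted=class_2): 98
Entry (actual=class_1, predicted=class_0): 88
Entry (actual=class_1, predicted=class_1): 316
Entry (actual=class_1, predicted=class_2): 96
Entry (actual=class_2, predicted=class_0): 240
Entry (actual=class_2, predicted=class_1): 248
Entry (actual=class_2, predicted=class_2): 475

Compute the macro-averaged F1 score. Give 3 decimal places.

Per-class F1 score (2·TP/(2·TP+FP+FN)):
  class_0: TP=933, FP=88+240=328, FN=97+98=195 → 1866/2389 = 0.7811
  class_1: TP=316, FP=97+248=345, FN=88+96=184 → 632/1161 = 0.5444
  class_2: TP=475, FP=98+96=194, FN=240+248=488 → 950/1632 = 0.5821
Macro-F1 score = mean = (0.7811 + 0.5444 + 0.5821) / 3 = 0.636

0.636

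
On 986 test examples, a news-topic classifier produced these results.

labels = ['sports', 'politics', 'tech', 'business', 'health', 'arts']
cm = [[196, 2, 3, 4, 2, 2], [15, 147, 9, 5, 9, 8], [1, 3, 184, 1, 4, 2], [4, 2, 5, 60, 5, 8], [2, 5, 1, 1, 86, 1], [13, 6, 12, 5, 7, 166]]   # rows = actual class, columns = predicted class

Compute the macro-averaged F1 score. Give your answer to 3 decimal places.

Per-class F1 score (2·TP/(2·TP+FP+FN)):
  sports: TP=196, FP=15+1+4+2+13=35, FN=2+3+4+2+2=13 → 392/440 = 0.8909
  politics: TP=147, FP=2+3+2+5+6=18, FN=15+9+5+9+8=46 → 294/358 = 0.8212
  tech: TP=184, FP=3+9+5+1+12=30, FN=1+3+1+4+2=11 → 368/409 = 0.8998
  business: TP=60, FP=4+5+1+1+5=16, FN=4+2+5+5+8=24 → 120/160 = 0.7500
  health: TP=86, FP=2+9+4+5+7=27, FN=2+5+1+1+1=10 → 172/209 = 0.8230
  arts: TP=166, FP=2+8+2+8+1=21, FN=13+6+12+5+7=43 → 332/396 = 0.8384
Macro-F1 score = mean = (0.8909 + 0.8212 + 0.8998 + 0.7500 + 0.8230 + 0.8384) / 6 = 0.837

0.837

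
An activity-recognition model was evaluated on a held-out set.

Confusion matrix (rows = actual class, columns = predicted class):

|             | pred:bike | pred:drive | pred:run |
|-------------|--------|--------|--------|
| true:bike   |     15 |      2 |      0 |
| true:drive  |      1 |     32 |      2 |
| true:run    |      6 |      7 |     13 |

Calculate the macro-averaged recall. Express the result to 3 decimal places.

0.766

Per-class recall (TP/(TP+FN)):
  bike: TP=15, FN=2+0=2 → 15/17 = 0.8824
  drive: TP=32, FN=1+2=3 → 32/35 = 0.9143
  run: TP=13, FN=6+7=13 → 13/26 = 0.5000
Macro-recall = mean = (0.8824 + 0.9143 + 0.5000) / 3 = 0.766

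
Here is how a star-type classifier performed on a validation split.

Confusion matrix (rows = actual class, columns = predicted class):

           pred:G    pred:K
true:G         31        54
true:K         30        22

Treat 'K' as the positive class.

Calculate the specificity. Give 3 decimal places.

0.365

Specificity = TN/(TN+FP) = 31/(31+54) = 0.365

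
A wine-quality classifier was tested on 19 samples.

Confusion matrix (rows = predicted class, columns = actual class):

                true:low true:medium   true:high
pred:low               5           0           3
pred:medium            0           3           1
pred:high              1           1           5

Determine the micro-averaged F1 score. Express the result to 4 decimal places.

Micro-averaging pools counts across classes: ΣTP=13, ΣFP=6, ΣFN=6.
Micro-F1 score = 2·TP/(2·TP+FP+FN) on pooled counts = 0.6842 (equals overall accuracy in single-label multiclass).

0.6842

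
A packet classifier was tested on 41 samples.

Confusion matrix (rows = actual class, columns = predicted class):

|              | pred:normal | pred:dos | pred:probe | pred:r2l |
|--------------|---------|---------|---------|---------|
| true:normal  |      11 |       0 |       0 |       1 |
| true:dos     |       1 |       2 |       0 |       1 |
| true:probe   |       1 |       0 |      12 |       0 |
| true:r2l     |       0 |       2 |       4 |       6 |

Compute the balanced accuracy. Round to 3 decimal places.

Balanced accuracy = mean of per-class recall.
  normal: recall = 11/12 = 0.9167
  dos: recall = 2/4 = 0.5000
  probe: recall = 12/13 = 0.9231
  r2l: recall = 6/12 = 0.5000
Mean = (0.9167 + 0.5000 + 0.9231 + 0.5000) / 4 = 0.710

0.710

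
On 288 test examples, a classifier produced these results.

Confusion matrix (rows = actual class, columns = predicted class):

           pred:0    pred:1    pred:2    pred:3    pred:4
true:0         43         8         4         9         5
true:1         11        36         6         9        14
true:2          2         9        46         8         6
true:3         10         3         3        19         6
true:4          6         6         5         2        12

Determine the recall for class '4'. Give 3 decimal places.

recall = TP/(TP+FN).
4: TP=12, FN=6+6+5+2=19 → 12/31 = 0.3871

0.387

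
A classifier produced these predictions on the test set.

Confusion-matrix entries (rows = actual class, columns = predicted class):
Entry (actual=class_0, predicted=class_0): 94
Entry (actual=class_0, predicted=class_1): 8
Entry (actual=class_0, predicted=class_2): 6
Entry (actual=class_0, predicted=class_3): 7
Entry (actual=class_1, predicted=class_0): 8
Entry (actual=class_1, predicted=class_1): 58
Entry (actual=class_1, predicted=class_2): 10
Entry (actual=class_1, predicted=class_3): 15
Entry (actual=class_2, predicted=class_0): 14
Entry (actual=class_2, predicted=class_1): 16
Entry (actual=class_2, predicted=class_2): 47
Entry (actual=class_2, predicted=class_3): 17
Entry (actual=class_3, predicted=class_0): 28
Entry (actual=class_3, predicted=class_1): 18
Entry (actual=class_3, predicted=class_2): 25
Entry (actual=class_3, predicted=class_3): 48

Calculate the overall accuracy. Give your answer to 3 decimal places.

Accuracy = trace / total = (94+58+47+48=247) / 419 = 247/419 = 0.589

0.589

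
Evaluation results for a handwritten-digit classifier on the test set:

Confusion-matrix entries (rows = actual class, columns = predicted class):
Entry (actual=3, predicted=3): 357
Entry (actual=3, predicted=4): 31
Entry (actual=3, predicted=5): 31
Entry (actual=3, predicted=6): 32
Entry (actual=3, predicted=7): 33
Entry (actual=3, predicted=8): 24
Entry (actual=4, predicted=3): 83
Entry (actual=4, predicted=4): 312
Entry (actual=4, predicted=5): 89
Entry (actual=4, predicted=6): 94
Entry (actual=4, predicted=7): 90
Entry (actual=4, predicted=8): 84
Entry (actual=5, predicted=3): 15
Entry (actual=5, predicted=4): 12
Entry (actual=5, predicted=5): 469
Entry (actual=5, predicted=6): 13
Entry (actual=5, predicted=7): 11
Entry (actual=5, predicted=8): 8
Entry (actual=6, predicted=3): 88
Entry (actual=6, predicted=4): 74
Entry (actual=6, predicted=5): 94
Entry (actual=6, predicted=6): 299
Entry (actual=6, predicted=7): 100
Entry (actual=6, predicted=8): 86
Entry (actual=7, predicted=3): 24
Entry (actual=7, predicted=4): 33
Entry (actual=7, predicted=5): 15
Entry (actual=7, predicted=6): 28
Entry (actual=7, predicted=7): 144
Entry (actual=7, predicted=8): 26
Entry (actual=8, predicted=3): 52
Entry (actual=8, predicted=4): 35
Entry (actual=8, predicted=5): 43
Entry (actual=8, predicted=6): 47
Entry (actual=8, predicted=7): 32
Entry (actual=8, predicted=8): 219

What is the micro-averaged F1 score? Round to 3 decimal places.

Micro-averaging pools counts across classes: ΣTP=1800, ΣFP=1427, ΣFN=1427.
Micro-F1 score = 2·TP/(2·TP+FP+FN) on pooled counts = 0.558 (equals overall accuracy in single-label multiclass).

0.558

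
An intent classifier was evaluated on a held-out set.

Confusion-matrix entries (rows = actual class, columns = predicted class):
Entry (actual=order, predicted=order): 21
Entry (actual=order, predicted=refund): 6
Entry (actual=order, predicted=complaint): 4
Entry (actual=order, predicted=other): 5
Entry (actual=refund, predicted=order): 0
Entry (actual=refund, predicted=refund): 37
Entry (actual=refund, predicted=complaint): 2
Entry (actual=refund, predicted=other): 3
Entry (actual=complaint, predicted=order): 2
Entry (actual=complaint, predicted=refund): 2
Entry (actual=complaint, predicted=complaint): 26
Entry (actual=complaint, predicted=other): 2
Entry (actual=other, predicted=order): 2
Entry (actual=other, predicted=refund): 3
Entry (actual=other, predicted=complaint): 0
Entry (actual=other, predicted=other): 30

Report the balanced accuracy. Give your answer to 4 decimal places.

Balanced accuracy = mean of per-class recall.
  order: recall = 21/36 = 0.58333
  refund: recall = 37/42 = 0.88095
  complaint: recall = 26/32 = 0.81250
  other: recall = 30/35 = 0.85714
Mean = (0.58333 + 0.88095 + 0.81250 + 0.85714) / 4 = 0.7835

0.7835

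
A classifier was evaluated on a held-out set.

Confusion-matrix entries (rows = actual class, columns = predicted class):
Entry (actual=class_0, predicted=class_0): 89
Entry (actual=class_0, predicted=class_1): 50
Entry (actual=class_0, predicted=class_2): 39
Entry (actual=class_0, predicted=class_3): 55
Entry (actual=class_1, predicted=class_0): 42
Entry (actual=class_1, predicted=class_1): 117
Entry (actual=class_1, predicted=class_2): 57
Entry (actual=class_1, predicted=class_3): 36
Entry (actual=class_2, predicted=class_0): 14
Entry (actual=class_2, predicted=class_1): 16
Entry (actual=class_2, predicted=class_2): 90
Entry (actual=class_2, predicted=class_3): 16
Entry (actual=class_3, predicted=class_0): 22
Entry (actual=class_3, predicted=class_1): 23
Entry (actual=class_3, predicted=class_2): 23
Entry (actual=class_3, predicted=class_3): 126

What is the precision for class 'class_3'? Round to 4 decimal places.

precision = TP/(TP+FP).
class_3: TP=126, FP=55+36+16=107 → 126/233 = 0.54077

0.5408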